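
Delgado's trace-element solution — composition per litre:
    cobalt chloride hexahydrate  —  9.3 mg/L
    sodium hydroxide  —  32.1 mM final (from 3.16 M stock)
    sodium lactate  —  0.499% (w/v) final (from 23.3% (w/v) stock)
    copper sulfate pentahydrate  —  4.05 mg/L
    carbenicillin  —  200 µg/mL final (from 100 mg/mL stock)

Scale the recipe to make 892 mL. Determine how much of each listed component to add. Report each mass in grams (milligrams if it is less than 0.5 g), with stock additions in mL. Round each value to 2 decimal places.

Working volume: 892 mL = 0.892 L.
cobalt chloride hexahydrate: 9.3 mg/L × 0.892 L = 8.30 mg
sodium hydroxide: C1V1 = C2V2 → 32.1 mM × 892 mL ÷ 3160 mM = 9.06 mL
sodium lactate: V = C2·V2/C1 = 0.499% ÷ 23.3% × 892 mL = 19.10 mL
copper sulfate pentahydrate: 4.05 mg/L × 0.892 L = 3.61 mg
carbenicillin: dilute stock: 200 µg/mL × 892 mL ÷ 100000 µg/mL = 1.78 mL

cobalt chloride hexahydrate 8.30 mg; sodium hydroxide 9.06 mL; sodium lactate 19.10 mL; copper sulfate pentahydrate 3.61 mg; carbenicillin 1.78 mL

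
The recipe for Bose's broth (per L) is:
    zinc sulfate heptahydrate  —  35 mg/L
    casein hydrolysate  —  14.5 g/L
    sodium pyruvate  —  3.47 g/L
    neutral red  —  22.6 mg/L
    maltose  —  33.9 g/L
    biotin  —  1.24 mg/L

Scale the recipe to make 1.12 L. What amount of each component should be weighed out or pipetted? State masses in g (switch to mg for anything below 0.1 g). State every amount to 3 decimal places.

zinc sulfate heptahydrate 39.200 mg; casein hydrolysate 16.240 g; sodium pyruvate 3.886 g; neutral red 25.312 mg; maltose 37.968 g; biotin 1.389 mg

Scale factor relative to 1 L: 1.12.
zinc sulfate heptahydrate: 35 mg/L × 1.12 L = 39.200 mg
casein hydrolysate: 14.5 g/L × 1.12 L = 16.240 g
sodium pyruvate: 3.47 g/L × 1.12 L = 3.886 g
neutral red: 22.6 mg/L × 1.12 L = 25.312 mg
maltose: 33.9 g/L × 1.12 L = 37.968 g
biotin: 1.24 mg/L × 1.12 L = 1.389 mg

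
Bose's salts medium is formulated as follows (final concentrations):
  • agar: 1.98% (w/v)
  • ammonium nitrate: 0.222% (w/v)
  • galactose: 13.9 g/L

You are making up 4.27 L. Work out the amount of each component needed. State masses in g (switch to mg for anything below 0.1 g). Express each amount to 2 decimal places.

agar 84.55 g; ammonium nitrate 9.48 g; galactose 59.35 g

Working volume: 4.27 L.
agar: 1.98% w/v = 19.8 g/L → 19.8 × 4.27 L = 84.55 g
ammonium nitrate: 0.222 g per 100 mL × 4270 mL ÷ 100 = 9.48 g
galactose: 13.9 g/L × 4.27 L = 59.35 g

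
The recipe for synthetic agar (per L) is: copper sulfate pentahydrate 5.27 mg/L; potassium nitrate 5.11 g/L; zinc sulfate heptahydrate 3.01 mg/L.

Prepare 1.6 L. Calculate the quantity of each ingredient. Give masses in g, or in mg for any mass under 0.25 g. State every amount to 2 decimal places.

copper sulfate pentahydrate 8.43 mg; potassium nitrate 8.18 g; zinc sulfate heptahydrate 4.82 mg

Scale factor relative to 1 L: 1.6.
copper sulfate pentahydrate: 5.27 mg/L × 1.6 L = 8.43 mg
potassium nitrate: 5.11 g/L × 1.6 L = 8.18 g
zinc sulfate heptahydrate: 3.01 mg/L × 1.6 L = 4.82 mg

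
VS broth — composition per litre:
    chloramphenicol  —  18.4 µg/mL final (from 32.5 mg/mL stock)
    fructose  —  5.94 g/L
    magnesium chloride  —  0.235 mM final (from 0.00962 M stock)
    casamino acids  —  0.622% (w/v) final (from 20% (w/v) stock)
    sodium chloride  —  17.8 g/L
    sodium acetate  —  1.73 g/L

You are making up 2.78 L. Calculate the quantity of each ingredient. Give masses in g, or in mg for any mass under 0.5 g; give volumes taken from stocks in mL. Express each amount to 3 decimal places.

Scale factor relative to 1 L: 2.78.
chloramphenicol: V = C2·V2/C1 = 18.4 µg/mL × 2780 mL ÷ 32500 µg/mL = 1.574 mL
fructose: 5.94 g/L × 2.78 L = 16.513 g
magnesium chloride: dilute stock: 0.235 mM × 2780 mL ÷ 9.62 mM = 67.911 mL
casamino acids: dilute stock: 0.622% ÷ 20% × 2780 mL = 86.458 mL
sodium chloride: 17.8 g/L × 2.78 L = 49.484 g
sodium acetate: 1.73 g/L × 2.78 L = 4.809 g

chloramphenicol 1.574 mL; fructose 16.513 g; magnesium chloride 67.911 mL; casamino acids 86.458 mL; sodium chloride 49.484 g; sodium acetate 4.809 g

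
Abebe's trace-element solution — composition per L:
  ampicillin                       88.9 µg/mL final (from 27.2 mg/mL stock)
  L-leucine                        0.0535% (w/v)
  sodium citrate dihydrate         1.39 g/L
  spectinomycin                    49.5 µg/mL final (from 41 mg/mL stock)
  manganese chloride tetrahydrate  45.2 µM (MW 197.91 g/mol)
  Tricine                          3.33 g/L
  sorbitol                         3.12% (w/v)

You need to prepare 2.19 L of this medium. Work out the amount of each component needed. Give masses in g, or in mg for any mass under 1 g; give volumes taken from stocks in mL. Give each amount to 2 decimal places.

Working volume: 2.19 L.
ampicillin: dilute stock: 88.9 µg/mL × 2190 mL ÷ 27200 µg/mL = 7.16 mL
L-leucine: 0.0535% w/v = 0.535 g/L → 0.535 × 2.19 L = 1.17 g
sodium citrate dihydrate: 1.39 g/L × 2.19 L = 3.04 g
spectinomycin: dilute stock: 49.5 µg/mL × 2190 mL ÷ 41000 µg/mL = 2.64 mL
manganese chloride tetrahydrate: 45.2 µmol/L × 197.91 g/mol × 2.19 L ÷ 1000 = 19.59 mg
Tricine: 3.33 g/L × 2.19 L = 7.29 g
sorbitol: 3.12 g per 100 mL × 2190 mL ÷ 100 = 68.33 g

ampicillin 7.16 mL; L-leucine 1.17 g; sodium citrate dihydrate 3.04 g; spectinomycin 2.64 mL; manganese chloride tetrahydrate 19.59 mg; Tricine 7.29 g; sorbitol 68.33 g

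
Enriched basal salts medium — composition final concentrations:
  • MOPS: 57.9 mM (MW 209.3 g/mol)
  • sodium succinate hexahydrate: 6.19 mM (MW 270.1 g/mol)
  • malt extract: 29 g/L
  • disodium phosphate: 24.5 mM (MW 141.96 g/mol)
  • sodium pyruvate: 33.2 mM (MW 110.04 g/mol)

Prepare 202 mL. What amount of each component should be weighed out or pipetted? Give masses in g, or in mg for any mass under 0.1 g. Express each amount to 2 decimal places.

MOPS 2.45 g; sodium succinate hexahydrate 0.34 g; malt extract 5.86 g; disodium phosphate 0.70 g; sodium pyruvate 0.74 g

Target volume = 202 mL = 0.202 L.
MOPS: 57.9 mmol/L × 209.3 g/mol × 0.202 L ÷ 1000 = 2.45 g
sodium succinate hexahydrate: 6.19 mmol/L × 270.1 g/mol × 0.202 L ÷ 1000 = 0.34 g
malt extract: 29 g/L × 0.202 L = 5.86 g
disodium phosphate: 24.5 mmol/L × 141.96 g/mol × 0.202 L ÷ 1000 = 0.70 g
sodium pyruvate: 33.2 mmol/L × 110.04 g/mol × 0.202 L ÷ 1000 = 0.74 g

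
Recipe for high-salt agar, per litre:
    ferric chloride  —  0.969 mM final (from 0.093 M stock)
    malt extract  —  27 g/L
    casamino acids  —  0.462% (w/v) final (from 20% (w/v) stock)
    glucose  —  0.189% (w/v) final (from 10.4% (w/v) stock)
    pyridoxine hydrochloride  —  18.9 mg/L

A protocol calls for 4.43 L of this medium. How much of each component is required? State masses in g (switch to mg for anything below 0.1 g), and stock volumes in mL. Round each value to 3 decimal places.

Scale factor relative to 1 L: 4.43.
ferric chloride: dilute stock: 0.969 mM × 4430 mL ÷ 93 mM = 46.158 mL
malt extract: 27 g/L × 4.43 L = 119.610 g
casamino acids: C1V1 = C2V2 → 0.462% ÷ 20% × 4430 mL = 102.333 mL
glucose: V = C2·V2/C1 = 0.189% ÷ 10.4% × 4430 mL = 80.507 mL
pyridoxine hydrochloride: 18.9 mg/L × 4.43 L = 83.727 mg

ferric chloride 46.158 mL; malt extract 119.610 g; casamino acids 102.333 mL; glucose 80.507 mL; pyridoxine hydrochloride 83.727 mg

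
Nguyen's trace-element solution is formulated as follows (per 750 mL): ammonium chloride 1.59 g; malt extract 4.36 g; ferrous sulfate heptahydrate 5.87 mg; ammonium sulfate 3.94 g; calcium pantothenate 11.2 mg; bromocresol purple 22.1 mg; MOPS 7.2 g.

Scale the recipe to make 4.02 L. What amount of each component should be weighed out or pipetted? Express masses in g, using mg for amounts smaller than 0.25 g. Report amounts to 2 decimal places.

ammonium chloride 8.52 g; malt extract 23.37 g; ferrous sulfate heptahydrate 31.46 mg; ammonium sulfate 21.12 g; calcium pantothenate 60.03 mg; bromocresol purple 118.46 mg; MOPS 38.59 g

Ratio of target to recipe volume: 4020 / 750 = 5.36.
ammonium chloride: 1.59 g × (4020 mL / 750 mL) = 8.52 g
malt extract: 4.36 g × (4020 mL / 750 mL) = 23.37 g
ferrous sulfate heptahydrate: 5.87 mg × (4020 mL / 750 mL) = 31.46 mg
ammonium sulfate: 3.94 g × (4020 mL / 750 mL) = 21.12 g
calcium pantothenate: 11.2 mg × (4020 mL / 750 mL) = 60.03 mg
bromocresol purple: 22.1 mg × (4020 mL / 750 mL) = 118.46 mg
MOPS: 7.2 g × (4020 mL / 750 mL) = 38.59 g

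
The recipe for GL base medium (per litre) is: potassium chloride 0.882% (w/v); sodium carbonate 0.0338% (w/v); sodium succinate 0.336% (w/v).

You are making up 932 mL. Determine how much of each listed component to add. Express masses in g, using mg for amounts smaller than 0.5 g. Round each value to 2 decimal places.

potassium chloride 8.22 g; sodium carbonate 315.02 mg; sodium succinate 3.13 g

Working volume: 932 mL = 0.932 L.
potassium chloride: 0.882 g per 100 mL × 932 mL ÷ 100 = 8.22 g
sodium carbonate: 0.0338 g per 100 mL × 932 mL ÷ 100 = 0.315016 g = 315.02 mg
sodium succinate: 0.336% w/v = 3.36 g/L → 3.36 × 0.932 L = 3.13 g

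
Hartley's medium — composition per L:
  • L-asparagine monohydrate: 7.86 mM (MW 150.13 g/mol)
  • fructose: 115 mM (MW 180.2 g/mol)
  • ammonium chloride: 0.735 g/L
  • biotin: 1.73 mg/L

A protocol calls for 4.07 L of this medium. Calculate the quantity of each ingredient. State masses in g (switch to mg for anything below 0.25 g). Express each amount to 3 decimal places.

Scale factor relative to 1 L: 4.07.
L-asparagine monohydrate: 7.86 mmol/L × 150.13 g/mol × 4.07 L ÷ 1000 = 4.803 g
fructose: 115 mmol/L × 180.2 g/mol × 4.07 L ÷ 1000 = 84.343 g
ammonium chloride: 0.735 g/L × 4.07 L = 2.991 g
biotin: 1.73 mg/L × 4.07 L = 7.041 mg

L-asparagine monohydrate 4.803 g; fructose 84.343 g; ammonium chloride 2.991 g; biotin 7.041 mg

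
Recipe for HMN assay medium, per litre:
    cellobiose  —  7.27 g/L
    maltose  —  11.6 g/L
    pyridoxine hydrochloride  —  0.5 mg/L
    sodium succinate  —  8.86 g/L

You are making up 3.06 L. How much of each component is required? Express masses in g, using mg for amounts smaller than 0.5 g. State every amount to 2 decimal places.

Working volume: 3.06 L.
cellobiose: 7.27 g/L × 3.06 L = 22.25 g
maltose: 11.6 g/L × 3.06 L = 35.50 g
pyridoxine hydrochloride: 0.5 mg/L × 3.06 L = 1.53 mg
sodium succinate: 8.86 g/L × 3.06 L = 27.11 g

cellobiose 22.25 g; maltose 35.50 g; pyridoxine hydrochloride 1.53 mg; sodium succinate 27.11 g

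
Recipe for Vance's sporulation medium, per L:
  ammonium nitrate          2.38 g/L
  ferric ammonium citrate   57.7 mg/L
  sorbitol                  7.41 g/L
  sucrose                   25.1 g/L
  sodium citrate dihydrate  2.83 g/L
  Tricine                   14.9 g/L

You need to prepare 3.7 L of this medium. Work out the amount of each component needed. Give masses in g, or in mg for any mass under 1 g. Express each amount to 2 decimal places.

ammonium nitrate 8.81 g; ferric ammonium citrate 213.49 mg; sorbitol 27.42 g; sucrose 92.87 g; sodium citrate dihydrate 10.47 g; Tricine 55.13 g

Working volume: 3.7 L.
ammonium nitrate: 2.38 g/L × 3.7 L = 8.81 g
ferric ammonium citrate: 57.7 mg/L × 3.7 L = 213.49 mg
sorbitol: 7.41 g/L × 3.7 L = 27.42 g
sucrose: 25.1 g/L × 3.7 L = 92.87 g
sodium citrate dihydrate: 2.83 g/L × 3.7 L = 10.47 g
Tricine: 14.9 g/L × 3.7 L = 55.13 g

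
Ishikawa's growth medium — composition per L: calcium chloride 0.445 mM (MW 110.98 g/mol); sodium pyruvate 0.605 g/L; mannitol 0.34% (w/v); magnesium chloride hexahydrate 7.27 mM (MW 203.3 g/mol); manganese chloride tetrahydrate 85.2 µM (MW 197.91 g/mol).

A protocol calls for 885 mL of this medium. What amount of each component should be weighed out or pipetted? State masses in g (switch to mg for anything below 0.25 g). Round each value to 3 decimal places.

Scale factor relative to 1 L: 0.885.
calcium chloride: 0.445 mmol/L × 110.98 mg/mmol × 0.885 L = 43.707 mg
sodium pyruvate: 0.605 g/L × 0.885 L = 0.535 g
mannitol: 0.34 g per 100 mL × 885 mL ÷ 100 = 3.009 g
magnesium chloride hexahydrate: 7.27 mmol/L × 203.3 g/mol × 0.885 L ÷ 1000 = 1.308 g
manganese chloride tetrahydrate: 85.2 µmol/L × 197.91 g/mol × 0.885 L ÷ 1000 = 14.923 mg

calcium chloride 43.707 mg; sodium pyruvate 0.535 g; mannitol 3.009 g; magnesium chloride hexahydrate 1.308 g; manganese chloride tetrahydrate 14.923 mg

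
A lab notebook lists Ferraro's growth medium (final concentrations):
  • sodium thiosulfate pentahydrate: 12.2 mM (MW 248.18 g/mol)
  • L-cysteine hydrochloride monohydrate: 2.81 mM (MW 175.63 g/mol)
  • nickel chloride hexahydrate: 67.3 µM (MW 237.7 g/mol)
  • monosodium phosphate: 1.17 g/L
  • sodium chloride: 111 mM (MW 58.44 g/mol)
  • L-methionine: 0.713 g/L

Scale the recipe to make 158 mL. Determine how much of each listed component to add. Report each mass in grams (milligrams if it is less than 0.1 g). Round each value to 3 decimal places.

sodium thiosulfate pentahydrate 0.478 g; L-cysteine hydrochloride monohydrate 77.976 mg; nickel chloride hexahydrate 2.528 mg; monosodium phosphate 0.185 g; sodium chloride 1.025 g; L-methionine 0.113 g

Working volume: 158 mL = 0.158 L.
sodium thiosulfate pentahydrate: 12.2 mmol/L × 248.18 g/mol × 0.158 L ÷ 1000 = 0.478 g
L-cysteine hydrochloride monohydrate: 2.81 mmol/L × 175.63 mg/mmol × 0.158 L = 77.976 mg
nickel chloride hexahydrate: 67.3 µmol/L × 237.7 g/mol × 0.158 L ÷ 1000 = 2.528 mg
monosodium phosphate: 1.17 g/L × 0.158 L = 0.185 g
sodium chloride: 111 mmol/L × 58.44 g/mol × 0.158 L ÷ 1000 = 1.025 g
L-methionine: 0.713 g/L × 0.158 L = 0.113 g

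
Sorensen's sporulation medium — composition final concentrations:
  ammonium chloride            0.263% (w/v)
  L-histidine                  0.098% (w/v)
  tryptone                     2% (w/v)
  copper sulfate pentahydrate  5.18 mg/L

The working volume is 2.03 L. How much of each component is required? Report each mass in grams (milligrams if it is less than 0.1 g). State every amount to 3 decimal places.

Working volume: 2.03 L.
ammonium chloride: 0.263% w/v = 2.63 g/L → 2.63 × 2.03 L = 5.339 g
L-histidine: 0.098% w/v = 0.98 g/L → 0.98 × 2.03 L = 1.989 g
tryptone: 2 g per 100 mL × 2030 mL ÷ 100 = 40.600 g
copper sulfate pentahydrate: 5.18 mg/L × 2.03 L = 10.515 mg

ammonium chloride 5.339 g; L-histidine 1.989 g; tryptone 40.600 g; copper sulfate pentahydrate 10.515 mg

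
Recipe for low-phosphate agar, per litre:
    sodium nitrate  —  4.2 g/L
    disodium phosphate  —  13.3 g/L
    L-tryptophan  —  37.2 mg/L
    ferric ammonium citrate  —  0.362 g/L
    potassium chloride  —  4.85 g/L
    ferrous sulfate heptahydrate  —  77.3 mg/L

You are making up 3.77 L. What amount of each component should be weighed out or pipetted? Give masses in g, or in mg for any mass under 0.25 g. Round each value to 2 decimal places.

sodium nitrate 15.83 g; disodium phosphate 50.14 g; L-tryptophan 140.24 mg; ferric ammonium citrate 1.36 g; potassium chloride 18.28 g; ferrous sulfate heptahydrate 0.29 g

Working volume: 3.77 L.
sodium nitrate: 4.2 g/L × 3.77 L = 15.83 g
disodium phosphate: 13.3 g/L × 3.77 L = 50.14 g
L-tryptophan: 37.2 mg/L × 3.77 L = 140.24 mg
ferric ammonium citrate: 0.362 g/L × 3.77 L = 1.36 g
potassium chloride: 4.85 g/L × 3.77 L = 18.28 g
ferrous sulfate heptahydrate: 77.3 mg/L × 3.77 L = 291.421 mg = 0.29 g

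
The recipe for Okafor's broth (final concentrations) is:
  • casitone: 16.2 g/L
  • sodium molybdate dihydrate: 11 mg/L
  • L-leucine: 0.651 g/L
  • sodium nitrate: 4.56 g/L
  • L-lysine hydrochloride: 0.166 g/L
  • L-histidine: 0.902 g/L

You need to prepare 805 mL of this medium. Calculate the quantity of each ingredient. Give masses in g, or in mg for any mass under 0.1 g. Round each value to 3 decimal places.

casitone 13.041 g; sodium molybdate dihydrate 8.855 mg; L-leucine 0.524 g; sodium nitrate 3.671 g; L-lysine hydrochloride 0.134 g; L-histidine 0.726 g

Scale factor relative to 1 L: 0.805.
casitone: 16.2 g/L × 0.805 L = 13.041 g
sodium molybdate dihydrate: 11 mg/L × 0.805 L = 8.855 mg
L-leucine: 0.651 g/L × 0.805 L = 0.524 g
sodium nitrate: 4.56 g/L × 0.805 L = 3.671 g
L-lysine hydrochloride: 0.166 g/L × 0.805 L = 0.134 g
L-histidine: 0.902 g/L × 0.805 L = 0.726 g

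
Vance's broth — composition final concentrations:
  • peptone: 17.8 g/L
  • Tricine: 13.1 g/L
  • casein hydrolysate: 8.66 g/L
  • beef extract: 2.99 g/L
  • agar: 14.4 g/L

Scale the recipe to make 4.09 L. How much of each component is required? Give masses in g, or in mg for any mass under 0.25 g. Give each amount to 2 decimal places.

Working volume: 4.09 L.
peptone: 17.8 g/L × 4.09 L = 72.80 g
Tricine: 13.1 g/L × 4.09 L = 53.58 g
casein hydrolysate: 8.66 g/L × 4.09 L = 35.42 g
beef extract: 2.99 g/L × 4.09 L = 12.23 g
agar: 14.4 g/L × 4.09 L = 58.90 g

peptone 72.80 g; Tricine 53.58 g; casein hydrolysate 35.42 g; beef extract 12.23 g; agar 58.90 g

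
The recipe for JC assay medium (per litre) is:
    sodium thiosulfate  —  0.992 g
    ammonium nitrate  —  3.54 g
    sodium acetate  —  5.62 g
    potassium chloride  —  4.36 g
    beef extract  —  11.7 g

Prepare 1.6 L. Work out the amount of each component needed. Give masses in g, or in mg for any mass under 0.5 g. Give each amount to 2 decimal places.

Scale factor = 1600 mL / 1000 mL = 1.6.
sodium thiosulfate: 0.992 g × (1600 mL / 1000 mL) = 1.59 g
ammonium nitrate: 3.54 g × (1600 mL / 1000 mL) = 5.66 g
sodium acetate: 5.62 g × (1600 mL / 1000 mL) = 8.99 g
potassium chloride: 4.36 g × (1600 mL / 1000 mL) = 6.98 g
beef extract: 11.7 g × (1600 mL / 1000 mL) = 18.72 g

sodium thiosulfate 1.59 g; ammonium nitrate 5.66 g; sodium acetate 8.99 g; potassium chloride 6.98 g; beef extract 18.72 g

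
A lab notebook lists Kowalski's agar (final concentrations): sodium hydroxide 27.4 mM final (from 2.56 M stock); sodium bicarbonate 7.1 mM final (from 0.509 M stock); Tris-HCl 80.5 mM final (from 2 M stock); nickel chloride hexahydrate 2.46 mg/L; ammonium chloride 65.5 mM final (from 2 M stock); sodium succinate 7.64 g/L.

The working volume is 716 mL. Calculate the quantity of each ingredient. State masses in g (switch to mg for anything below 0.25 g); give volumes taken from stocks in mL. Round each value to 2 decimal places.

sodium hydroxide 7.66 mL; sodium bicarbonate 9.99 mL; Tris-HCl 28.82 mL; nickel chloride hexahydrate 1.76 mg; ammonium chloride 23.45 mL; sodium succinate 5.47 g

Scale factor relative to 1 L: 0.716.
sodium hydroxide: C1V1 = C2V2 → 27.4 mM × 716 mL ÷ 2560 mM = 7.66 mL
sodium bicarbonate: dilute stock: 7.1 mM × 716 mL ÷ 509 mM = 9.99 mL
Tris-HCl: C1V1 = C2V2 → 80.5 mM × 716 mL ÷ 2000 mM = 28.82 mL
nickel chloride hexahydrate: 2.46 mg/L × 0.716 L = 1.76 mg
ammonium chloride: C1V1 = C2V2 → 65.5 mM × 716 mL ÷ 2000 mM = 23.45 mL
sodium succinate: 7.64 g/L × 0.716 L = 5.47 g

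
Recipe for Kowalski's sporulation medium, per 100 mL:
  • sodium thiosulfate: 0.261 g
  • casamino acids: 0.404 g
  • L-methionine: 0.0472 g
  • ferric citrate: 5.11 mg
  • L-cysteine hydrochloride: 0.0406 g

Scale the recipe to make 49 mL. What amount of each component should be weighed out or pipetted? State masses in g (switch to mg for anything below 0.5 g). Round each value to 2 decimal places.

Ratio of target to recipe volume: 49 / 100 = 0.49.
sodium thiosulfate: 0.261 g × (49 mL / 100 mL) = 0.12789 g = 127.89 mg
casamino acids: 0.404 g × (49 mL / 100 mL) = 0.19796 g = 197.96 mg
L-methionine: 0.0472 g × (49 mL / 100 mL) = 0.023128 g = 23.13 mg
ferric citrate: 5.11 mg × (49 mL / 100 mL) = 2.50 mg
L-cysteine hydrochloride: 0.0406 g × (49 mL / 100 mL) = 0.019894 g = 19.89 mg

sodium thiosulfate 127.89 mg; casamino acids 197.96 mg; L-methionine 23.13 mg; ferric citrate 2.50 mg; L-cysteine hydrochloride 19.89 mg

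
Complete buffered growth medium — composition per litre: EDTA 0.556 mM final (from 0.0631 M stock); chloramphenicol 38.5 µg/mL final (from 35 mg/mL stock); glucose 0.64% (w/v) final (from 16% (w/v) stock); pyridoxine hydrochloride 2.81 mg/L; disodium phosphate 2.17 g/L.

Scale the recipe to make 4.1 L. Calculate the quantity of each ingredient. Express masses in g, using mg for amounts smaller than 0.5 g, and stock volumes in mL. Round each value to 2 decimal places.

EDTA 36.13 mL; chloramphenicol 4.51 mL; glucose 164.00 mL; pyridoxine hydrochloride 11.52 mg; disodium phosphate 8.90 g

Scale factor relative to 1 L: 4.1.
EDTA: C1V1 = C2V2 → 0.556 mM × 4100 mL ÷ 63.1 mM = 36.13 mL
chloramphenicol: C1V1 = C2V2 → 38.5 µg/mL × 4100 mL ÷ 35000 µg/mL = 4.51 mL
glucose: C1V1 = C2V2 → 0.64% ÷ 16% × 4100 mL = 164.00 mL
pyridoxine hydrochloride: 2.81 mg/L × 4.1 L = 11.52 mg
disodium phosphate: 2.17 g/L × 4.1 L = 8.90 g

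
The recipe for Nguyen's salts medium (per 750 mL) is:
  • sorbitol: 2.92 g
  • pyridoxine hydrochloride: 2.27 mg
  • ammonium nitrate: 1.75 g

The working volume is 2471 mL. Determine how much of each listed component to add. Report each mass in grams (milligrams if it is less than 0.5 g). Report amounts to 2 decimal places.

sorbitol 9.62 g; pyridoxine hydrochloride 7.48 mg; ammonium nitrate 5.77 g

Scale factor = 2471 mL / 750 mL = 3.29467.
sorbitol: 2.92 g × (2471 mL / 750 mL) = 9.62 g
pyridoxine hydrochloride: 2.27 mg × (2471 mL / 750 mL) = 7.48 mg
ammonium nitrate: 1.75 g × (2471 mL / 750 mL) = 5.77 g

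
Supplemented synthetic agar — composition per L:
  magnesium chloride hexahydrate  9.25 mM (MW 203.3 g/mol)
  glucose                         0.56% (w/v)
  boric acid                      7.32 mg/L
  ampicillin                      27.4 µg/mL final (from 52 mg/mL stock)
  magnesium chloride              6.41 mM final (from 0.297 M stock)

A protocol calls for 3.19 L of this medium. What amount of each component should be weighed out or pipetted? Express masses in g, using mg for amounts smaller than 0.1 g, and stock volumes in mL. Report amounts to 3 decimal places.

magnesium chloride hexahydrate 5.999 g; glucose 17.864 g; boric acid 23.351 mg; ampicillin 1.681 mL; magnesium chloride 68.848 mL

Scale factor relative to 1 L: 3.19.
magnesium chloride hexahydrate: 9.25 mmol/L × 203.3 g/mol × 3.19 L ÷ 1000 = 5.999 g
glucose: 0.56% w/v = 5.6 g/L → 5.6 × 3.19 L = 17.864 g
boric acid: 7.32 mg/L × 3.19 L = 23.351 mg
ampicillin: C1V1 = C2V2 → 27.4 µg/mL × 3190 mL ÷ 52000 µg/mL = 1.681 mL
magnesium chloride: C1V1 = C2V2 → 6.41 mM × 3190 mL ÷ 297 mM = 68.848 mL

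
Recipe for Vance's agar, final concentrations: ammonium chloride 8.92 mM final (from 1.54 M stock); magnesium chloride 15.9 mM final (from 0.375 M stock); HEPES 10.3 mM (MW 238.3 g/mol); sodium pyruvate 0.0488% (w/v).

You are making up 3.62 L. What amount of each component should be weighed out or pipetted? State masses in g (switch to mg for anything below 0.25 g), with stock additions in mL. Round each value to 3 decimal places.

ammonium chloride 20.968 mL; magnesium chloride 153.488 mL; HEPES 8.885 g; sodium pyruvate 1.767 g

Working volume: 3.62 L.
ammonium chloride: V = C2·V2/C1 = 8.92 mM × 3620 mL ÷ 1540 mM = 20.968 mL
magnesium chloride: C1V1 = C2V2 → 15.9 mM × 3620 mL ÷ 375 mM = 153.488 mL
HEPES: 10.3 mmol/L × 238.3 g/mol × 3.62 L ÷ 1000 = 8.885 g
sodium pyruvate: 0.0488% w/v = 0.488 g/L → 0.488 × 3.62 L = 1.767 g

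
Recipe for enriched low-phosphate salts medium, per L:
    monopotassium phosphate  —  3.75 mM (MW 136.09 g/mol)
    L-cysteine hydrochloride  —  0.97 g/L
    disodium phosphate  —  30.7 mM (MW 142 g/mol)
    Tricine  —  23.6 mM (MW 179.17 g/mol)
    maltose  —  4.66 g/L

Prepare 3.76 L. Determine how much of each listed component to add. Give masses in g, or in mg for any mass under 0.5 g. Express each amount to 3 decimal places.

Scale factor relative to 1 L: 3.76.
monopotassium phosphate: 3.75 mmol/L × 136.09 g/mol × 3.76 L ÷ 1000 = 1.919 g
L-cysteine hydrochloride: 0.97 g/L × 3.76 L = 3.647 g
disodium phosphate: 30.7 mmol/L × 142 g/mol × 3.76 L ÷ 1000 = 16.391 g
Tricine: 23.6 mmol/L × 179.17 g/mol × 3.76 L ÷ 1000 = 15.899 g
maltose: 4.66 g/L × 3.76 L = 17.522 g

monopotassium phosphate 1.919 g; L-cysteine hydrochloride 3.647 g; disodium phosphate 16.391 g; Tricine 15.899 g; maltose 17.522 g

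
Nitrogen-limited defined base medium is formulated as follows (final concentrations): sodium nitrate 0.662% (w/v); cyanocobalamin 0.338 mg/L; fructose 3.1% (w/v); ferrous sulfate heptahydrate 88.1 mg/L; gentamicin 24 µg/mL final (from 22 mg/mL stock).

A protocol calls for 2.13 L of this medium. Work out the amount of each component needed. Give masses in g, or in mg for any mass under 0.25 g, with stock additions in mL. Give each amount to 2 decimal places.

sodium nitrate 14.10 g; cyanocobalamin 0.72 mg; fructose 66.03 g; ferrous sulfate heptahydrate 187.65 mg; gentamicin 2.32 mL

Working volume: 2.13 L.
sodium nitrate: 0.662 g per 100 mL × 2130 mL ÷ 100 = 14.10 g
cyanocobalamin: 0.338 mg/L × 2.13 L = 0.72 mg
fructose: 3.1 g per 100 mL × 2130 mL ÷ 100 = 66.03 g
ferrous sulfate heptahydrate: 88.1 mg/L × 2.13 L = 187.65 mg
gentamicin: C1V1 = C2V2 → 24 µg/mL × 2130 mL ÷ 22000 µg/mL = 2.32 mL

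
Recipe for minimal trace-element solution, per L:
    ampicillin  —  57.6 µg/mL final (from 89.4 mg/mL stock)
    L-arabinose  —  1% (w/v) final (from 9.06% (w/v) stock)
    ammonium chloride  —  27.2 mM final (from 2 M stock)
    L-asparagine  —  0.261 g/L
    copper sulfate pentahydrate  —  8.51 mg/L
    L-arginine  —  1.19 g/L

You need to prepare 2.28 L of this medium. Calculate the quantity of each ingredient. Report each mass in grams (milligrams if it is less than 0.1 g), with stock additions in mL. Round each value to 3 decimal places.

ampicillin 1.469 mL; L-arabinose 251.656 mL; ammonium chloride 31.008 mL; L-asparagine 0.595 g; copper sulfate pentahydrate 19.403 mg; L-arginine 2.713 g

Scale factor relative to 1 L: 2.28.
ampicillin: dilute stock: 57.6 µg/mL × 2280 mL ÷ 89400 µg/mL = 1.469 mL
L-arabinose: V = C2·V2/C1 = 1% ÷ 9.06% × 2280 mL = 251.656 mL
ammonium chloride: dilute stock: 27.2 mM × 2280 mL ÷ 2000 mM = 31.008 mL
L-asparagine: 0.261 g/L × 2.28 L = 0.595 g
copper sulfate pentahydrate: 8.51 mg/L × 2.28 L = 19.403 mg
L-arginine: 1.19 g/L × 2.28 L = 2.713 g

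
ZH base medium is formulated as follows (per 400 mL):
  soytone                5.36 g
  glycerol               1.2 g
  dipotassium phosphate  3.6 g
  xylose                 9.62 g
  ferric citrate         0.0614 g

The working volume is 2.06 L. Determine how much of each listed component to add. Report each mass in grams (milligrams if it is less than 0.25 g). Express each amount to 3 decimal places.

Ratio of target to recipe volume: 2060 / 400 = 5.15.
soytone: 5.36 g × (2060 mL / 400 mL) = 27.604 g
glycerol: 1.2 g × (2060 mL / 400 mL) = 6.180 g
dipotassium phosphate: 3.6 g × (2060 mL / 400 mL) = 18.540 g
xylose: 9.62 g × (2060 mL / 400 mL) = 49.543 g
ferric citrate: 0.0614 g × (2060 mL / 400 mL) = 0.316 g

soytone 27.604 g; glycerol 6.180 g; dipotassium phosphate 18.540 g; xylose 49.543 g; ferric citrate 0.316 g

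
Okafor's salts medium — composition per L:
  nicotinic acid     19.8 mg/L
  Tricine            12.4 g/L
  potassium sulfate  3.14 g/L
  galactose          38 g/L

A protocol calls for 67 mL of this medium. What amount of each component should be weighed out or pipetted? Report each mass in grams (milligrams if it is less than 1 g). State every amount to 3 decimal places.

nicotinic acid 1.327 mg; Tricine 830.800 mg; potassium sulfate 210.380 mg; galactose 2.546 g

Scale factor relative to 1 L: 0.067.
nicotinic acid: 19.8 mg/L × 0.067 L = 1.327 mg
Tricine: 12.4 g/L × 0.067 L = 0.8308 g = 830.800 mg
potassium sulfate: 3.14 g/L × 0.067 L = 0.21038 g = 210.380 mg
galactose: 38 g/L × 0.067 L = 2.546 g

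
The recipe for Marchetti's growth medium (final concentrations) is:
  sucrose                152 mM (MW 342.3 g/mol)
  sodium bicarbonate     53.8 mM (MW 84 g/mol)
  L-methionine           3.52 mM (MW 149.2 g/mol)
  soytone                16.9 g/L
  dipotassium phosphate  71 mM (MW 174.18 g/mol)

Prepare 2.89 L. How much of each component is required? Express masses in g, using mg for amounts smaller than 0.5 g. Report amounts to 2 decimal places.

Working volume: 2.89 L.
sucrose: 152 mmol/L × 342.3 g/mol × 2.89 L ÷ 1000 = 150.37 g
sodium bicarbonate: 53.8 mmol/L × 84 g/mol × 2.89 L ÷ 1000 = 13.06 g
L-methionine: 3.52 mmol/L × 149.2 g/mol × 2.89 L ÷ 1000 = 1.52 g
soytone: 16.9 g/L × 2.89 L = 48.84 g
dipotassium phosphate: 71 mmol/L × 174.18 g/mol × 2.89 L ÷ 1000 = 35.74 g

sucrose 150.37 g; sodium bicarbonate 13.06 g; L-methionine 1.52 g; soytone 48.84 g; dipotassium phosphate 35.74 g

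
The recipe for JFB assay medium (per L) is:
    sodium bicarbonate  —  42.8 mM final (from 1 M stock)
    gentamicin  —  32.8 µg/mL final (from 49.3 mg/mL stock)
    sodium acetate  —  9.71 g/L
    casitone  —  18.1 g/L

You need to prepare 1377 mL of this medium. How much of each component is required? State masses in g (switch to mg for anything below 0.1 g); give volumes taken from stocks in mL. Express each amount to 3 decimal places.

sodium bicarbonate 58.936 mL; gentamicin 0.916 mL; sodium acetate 13.371 g; casitone 24.924 g

Target volume = 1377 mL = 1.377 L.
sodium bicarbonate: dilute stock: 42.8 mM × 1377 mL ÷ 1000 mM = 58.936 mL
gentamicin: dilute stock: 32.8 µg/mL × 1377 mL ÷ 49300 µg/mL = 0.916 mL
sodium acetate: 9.71 g/L × 1.377 L = 13.371 g
casitone: 18.1 g/L × 1.377 L = 24.924 g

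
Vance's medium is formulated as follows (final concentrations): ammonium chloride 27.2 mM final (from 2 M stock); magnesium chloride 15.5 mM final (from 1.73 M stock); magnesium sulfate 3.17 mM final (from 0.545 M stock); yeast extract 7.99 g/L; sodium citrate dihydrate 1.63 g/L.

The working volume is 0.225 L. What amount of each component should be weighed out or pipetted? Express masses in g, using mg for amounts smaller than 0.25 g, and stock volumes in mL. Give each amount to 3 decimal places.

Scale factor relative to 1 L: 0.225.
ammonium chloride: V = C2·V2/C1 = 27.2 mM × 225 mL ÷ 2000 mM = 3.060 mL
magnesium chloride: V = C2·V2/C1 = 15.5 mM × 225 mL ÷ 1730 mM = 2.016 mL
magnesium sulfate: V = C2·V2/C1 = 3.17 mM × 225 mL ÷ 545 mM = 1.309 mL
yeast extract: 7.99 g/L × 0.225 L = 1.798 g
sodium citrate dihydrate: 1.63 g/L × 0.225 L = 0.367 g

ammonium chloride 3.060 mL; magnesium chloride 2.016 mL; magnesium sulfate 1.309 mL; yeast extract 1.798 g; sodium citrate dihydrate 0.367 g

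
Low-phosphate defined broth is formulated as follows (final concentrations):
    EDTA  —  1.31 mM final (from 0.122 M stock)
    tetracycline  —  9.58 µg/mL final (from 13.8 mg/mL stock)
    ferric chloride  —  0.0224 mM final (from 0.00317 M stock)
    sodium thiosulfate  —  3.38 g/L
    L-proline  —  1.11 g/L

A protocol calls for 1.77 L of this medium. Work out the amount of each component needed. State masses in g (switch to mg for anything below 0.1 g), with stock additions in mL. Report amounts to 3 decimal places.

Scale factor relative to 1 L: 1.77.
EDTA: dilute stock: 1.31 mM × 1770 mL ÷ 122 mM = 19.006 mL
tetracycline: dilute stock: 9.58 µg/mL × 1770 mL ÷ 13800 µg/mL = 1.229 mL
ferric chloride: C1V1 = C2V2 → 0.0224 mM × 1770 mL ÷ 3.17 mM = 12.507 mL
sodium thiosulfate: 3.38 g/L × 1.77 L = 5.983 g
L-proline: 1.11 g/L × 1.77 L = 1.965 g

EDTA 19.006 mL; tetracycline 1.229 mL; ferric chloride 12.507 mL; sodium thiosulfate 5.983 g; L-proline 1.965 g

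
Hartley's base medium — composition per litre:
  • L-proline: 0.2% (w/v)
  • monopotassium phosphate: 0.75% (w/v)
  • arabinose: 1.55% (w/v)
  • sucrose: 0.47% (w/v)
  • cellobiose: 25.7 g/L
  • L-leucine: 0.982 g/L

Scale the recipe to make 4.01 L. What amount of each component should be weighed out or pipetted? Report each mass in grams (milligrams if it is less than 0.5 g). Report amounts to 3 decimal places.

L-proline 8.020 g; monopotassium phosphate 30.075 g; arabinose 62.155 g; sucrose 18.847 g; cellobiose 103.057 g; L-leucine 3.938 g

Scale factor relative to 1 L: 4.01.
L-proline: 0.2 g per 100 mL × 4010 mL ÷ 100 = 8.020 g
monopotassium phosphate: 0.75 g per 100 mL × 4010 mL ÷ 100 = 30.075 g
arabinose: 1.55 g per 100 mL × 4010 mL ÷ 100 = 62.155 g
sucrose: 0.47 g per 100 mL × 4010 mL ÷ 100 = 18.847 g
cellobiose: 25.7 g/L × 4.01 L = 103.057 g
L-leucine: 0.982 g/L × 4.01 L = 3.938 g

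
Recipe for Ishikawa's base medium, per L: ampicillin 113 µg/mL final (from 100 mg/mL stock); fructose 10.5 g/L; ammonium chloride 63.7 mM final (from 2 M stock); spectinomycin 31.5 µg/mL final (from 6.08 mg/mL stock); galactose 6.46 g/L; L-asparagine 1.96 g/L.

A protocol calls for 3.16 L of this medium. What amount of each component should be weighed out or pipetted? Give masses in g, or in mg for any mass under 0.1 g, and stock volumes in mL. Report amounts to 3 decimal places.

Working volume: 3.16 L.
ampicillin: V = C2·V2/C1 = 113 µg/mL × 3160 mL ÷ 100000 µg/mL = 3.571 mL
fructose: 10.5 g/L × 3.16 L = 33.180 g
ammonium chloride: dilute stock: 63.7 mM × 3160 mL ÷ 2000 mM = 100.646 mL
spectinomycin: C1V1 = C2V2 → 31.5 µg/mL × 3160 mL ÷ 6080 µg/mL = 16.372 mL
galactose: 6.46 g/L × 3.16 L = 20.414 g
L-asparagine: 1.96 g/L × 3.16 L = 6.194 g

ampicillin 3.571 mL; fructose 33.180 g; ammonium chloride 100.646 mL; spectinomycin 16.372 mL; galactose 20.414 g; L-asparagine 6.194 g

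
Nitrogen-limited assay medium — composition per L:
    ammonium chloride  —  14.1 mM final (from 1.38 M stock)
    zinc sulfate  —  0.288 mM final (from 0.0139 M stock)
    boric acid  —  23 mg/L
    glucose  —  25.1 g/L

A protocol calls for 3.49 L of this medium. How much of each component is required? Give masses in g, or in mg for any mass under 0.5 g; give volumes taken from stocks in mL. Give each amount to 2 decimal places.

Scale factor relative to 1 L: 3.49.
ammonium chloride: dilute stock: 14.1 mM × 3490 mL ÷ 1380 mM = 35.66 mL
zinc sulfate: dilute stock: 0.288 mM × 3490 mL ÷ 13.9 mM = 72.31 mL
boric acid: 23 mg/L × 3.49 L = 80.27 mg
glucose: 25.1 g/L × 3.49 L = 87.60 g

ammonium chloride 35.66 mL; zinc sulfate 72.31 mL; boric acid 80.27 mg; glucose 87.60 g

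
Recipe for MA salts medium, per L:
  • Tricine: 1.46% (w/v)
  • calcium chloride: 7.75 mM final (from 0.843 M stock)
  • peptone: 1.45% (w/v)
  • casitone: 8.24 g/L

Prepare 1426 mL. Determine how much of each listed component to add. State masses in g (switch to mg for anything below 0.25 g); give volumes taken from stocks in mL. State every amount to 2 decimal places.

Scale factor relative to 1 L: 1.426.
Tricine: 1.46% w/v = 14.6 g/L → 14.6 × 1.426 L = 20.82 g
calcium chloride: dilute stock: 7.75 mM × 1426 mL ÷ 843 mM = 13.11 mL
peptone: 1.45% w/v = 14.5 g/L → 14.5 × 1.426 L = 20.68 g
casitone: 8.24 g/L × 1.426 L = 11.75 g

Tricine 20.82 g; calcium chloride 13.11 mL; peptone 20.68 g; casitone 11.75 g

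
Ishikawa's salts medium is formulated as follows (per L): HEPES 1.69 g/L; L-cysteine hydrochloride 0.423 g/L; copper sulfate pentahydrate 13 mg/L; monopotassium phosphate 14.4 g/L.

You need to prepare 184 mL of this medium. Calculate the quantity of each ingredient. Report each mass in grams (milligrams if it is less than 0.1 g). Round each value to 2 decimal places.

HEPES 0.31 g; L-cysteine hydrochloride 77.83 mg; copper sulfate pentahydrate 2.39 mg; monopotassium phosphate 2.65 g

Target volume = 184 mL = 0.184 L.
HEPES: 1.69 g/L × 0.184 L = 0.31 g
L-cysteine hydrochloride: 0.423 g/L × 0.184 L = 0.077832 g = 77.83 mg
copper sulfate pentahydrate: 13 mg/L × 0.184 L = 2.39 mg
monopotassium phosphate: 14.4 g/L × 0.184 L = 2.65 g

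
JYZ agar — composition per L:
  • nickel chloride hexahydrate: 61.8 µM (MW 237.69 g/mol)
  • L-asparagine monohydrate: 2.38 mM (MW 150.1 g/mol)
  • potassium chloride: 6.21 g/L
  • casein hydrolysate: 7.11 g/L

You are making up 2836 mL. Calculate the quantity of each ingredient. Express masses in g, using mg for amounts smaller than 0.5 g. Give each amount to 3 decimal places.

nickel chloride hexahydrate 41.659 mg; L-asparagine monohydrate 1.013 g; potassium chloride 17.612 g; casein hydrolysate 20.164 g

Scale factor relative to 1 L: 2.836.
nickel chloride hexahydrate: 61.8 µmol/L × 237.69 g/mol × 2.836 L ÷ 1000 = 41.659 mg
L-asparagine monohydrate: 2.38 mmol/L × 150.1 g/mol × 2.836 L ÷ 1000 = 1.013 g
potassium chloride: 6.21 g/L × 2.836 L = 17.612 g
casein hydrolysate: 7.11 g/L × 2.836 L = 20.164 g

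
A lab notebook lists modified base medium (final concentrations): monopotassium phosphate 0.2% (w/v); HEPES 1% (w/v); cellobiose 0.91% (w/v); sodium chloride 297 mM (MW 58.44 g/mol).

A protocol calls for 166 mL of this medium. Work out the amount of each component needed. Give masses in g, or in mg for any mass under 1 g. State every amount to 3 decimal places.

monopotassium phosphate 332.000 mg; HEPES 1.660 g; cellobiose 1.511 g; sodium chloride 2.881 g

Target volume = 166 mL = 0.166 L.
monopotassium phosphate: 0.2 g per 100 mL × 166 mL ÷ 100 = 0.332 g = 332.000 mg
HEPES: 1% w/v = 10 g/L → 10 × 0.166 L = 1.660 g
cellobiose: 0.91 g per 100 mL × 166 mL ÷ 100 = 1.511 g
sodium chloride: 297 mmol/L × 58.44 g/mol × 0.166 L ÷ 1000 = 2.881 g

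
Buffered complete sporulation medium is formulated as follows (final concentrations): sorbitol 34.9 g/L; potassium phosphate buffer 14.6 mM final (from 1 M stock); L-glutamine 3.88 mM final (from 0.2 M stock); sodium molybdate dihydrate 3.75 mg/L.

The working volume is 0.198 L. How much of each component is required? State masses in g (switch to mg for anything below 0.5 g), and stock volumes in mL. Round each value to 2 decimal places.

sorbitol 6.91 g; potassium phosphate buffer 2.89 mL; L-glutamine 3.84 mL; sodium molybdate dihydrate 0.74 mg

Scale factor relative to 1 L: 0.198.
sorbitol: 34.9 g/L × 0.198 L = 6.91 g
potassium phosphate buffer: V = C2·V2/C1 = 14.6 mM × 198 mL ÷ 1000 mM = 2.89 mL
L-glutamine: dilute stock: 3.88 mM × 198 mL ÷ 200 mM = 3.84 mL
sodium molybdate dihydrate: 3.75 mg/L × 0.198 L = 0.74 mg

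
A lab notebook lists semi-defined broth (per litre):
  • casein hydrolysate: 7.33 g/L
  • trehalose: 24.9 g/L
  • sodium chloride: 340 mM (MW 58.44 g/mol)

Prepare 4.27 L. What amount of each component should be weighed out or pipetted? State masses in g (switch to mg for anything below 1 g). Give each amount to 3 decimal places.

Scale factor relative to 1 L: 4.27.
casein hydrolysate: 7.33 g/L × 4.27 L = 31.299 g
trehalose: 24.9 g/L × 4.27 L = 106.323 g
sodium chloride: 340 mmol/L × 58.44 g/mol × 4.27 L ÷ 1000 = 84.843 g

casein hydrolysate 31.299 g; trehalose 106.323 g; sodium chloride 84.843 g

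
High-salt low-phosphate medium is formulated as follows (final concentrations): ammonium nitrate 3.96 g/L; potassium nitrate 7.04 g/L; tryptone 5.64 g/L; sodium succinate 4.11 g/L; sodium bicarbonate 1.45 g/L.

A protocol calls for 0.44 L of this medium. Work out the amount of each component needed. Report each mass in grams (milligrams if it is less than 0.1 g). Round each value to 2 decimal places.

ammonium nitrate 1.74 g; potassium nitrate 3.10 g; tryptone 2.48 g; sodium succinate 1.81 g; sodium bicarbonate 0.64 g

Working volume: 0.44 L.
ammonium nitrate: 3.96 g/L × 0.44 L = 1.74 g
potassium nitrate: 7.04 g/L × 0.44 L = 3.10 g
tryptone: 5.64 g/L × 0.44 L = 2.48 g
sodium succinate: 4.11 g/L × 0.44 L = 1.81 g
sodium bicarbonate: 1.45 g/L × 0.44 L = 0.64 g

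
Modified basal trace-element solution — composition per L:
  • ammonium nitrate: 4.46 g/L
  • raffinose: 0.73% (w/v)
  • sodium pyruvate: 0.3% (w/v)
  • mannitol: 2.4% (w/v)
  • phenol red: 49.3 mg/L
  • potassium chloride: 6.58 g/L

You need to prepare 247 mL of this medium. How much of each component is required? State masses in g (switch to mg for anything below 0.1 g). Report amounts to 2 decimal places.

Working volume: 247 mL = 0.247 L.
ammonium nitrate: 4.46 g/L × 0.247 L = 1.10 g
raffinose: 0.73% w/v = 7.3 g/L → 7.3 × 0.247 L = 1.80 g
sodium pyruvate: 0.3% w/v = 3 g/L → 3 × 0.247 L = 0.74 g
mannitol: 2.4 g per 100 mL × 247 mL ÷ 100 = 5.93 g
phenol red: 49.3 mg/L × 0.247 L = 12.18 mg
potassium chloride: 6.58 g/L × 0.247 L = 1.63 g

ammonium nitrate 1.10 g; raffinose 1.80 g; sodium pyruvate 0.74 g; mannitol 5.93 g; phenol red 12.18 mg; potassium chloride 1.63 g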